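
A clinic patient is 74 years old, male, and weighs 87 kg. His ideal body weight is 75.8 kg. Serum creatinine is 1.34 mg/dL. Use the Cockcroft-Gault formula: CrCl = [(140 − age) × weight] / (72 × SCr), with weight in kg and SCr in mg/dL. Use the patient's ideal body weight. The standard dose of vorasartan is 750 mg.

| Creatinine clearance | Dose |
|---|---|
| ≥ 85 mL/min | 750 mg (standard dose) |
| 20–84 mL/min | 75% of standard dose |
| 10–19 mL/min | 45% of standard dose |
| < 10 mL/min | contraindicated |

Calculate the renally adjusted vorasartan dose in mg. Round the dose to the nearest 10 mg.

560 mg

CrCl = (140 − 74) × 75.8 / (72 × 1.34) = 5002.8 / 96.48 ≈ 51.9 mL/min
CrCl ≈ 52 mL/min → bracket 20–84 mL/min.
75% of 750 mg = 562.5 mg → 560 mg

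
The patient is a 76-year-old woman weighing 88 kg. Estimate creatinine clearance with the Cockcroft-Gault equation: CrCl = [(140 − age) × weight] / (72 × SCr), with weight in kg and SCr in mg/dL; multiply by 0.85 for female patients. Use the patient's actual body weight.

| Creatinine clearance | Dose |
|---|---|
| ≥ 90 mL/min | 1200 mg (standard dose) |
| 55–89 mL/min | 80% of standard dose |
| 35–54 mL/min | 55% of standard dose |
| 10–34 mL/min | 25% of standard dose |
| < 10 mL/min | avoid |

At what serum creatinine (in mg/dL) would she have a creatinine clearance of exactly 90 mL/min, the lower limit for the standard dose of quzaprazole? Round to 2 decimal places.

Standard dose requires CrCl ≥ 90 mL/min.
Set (140 − 76) × 88 × 0.85 / (72 × SCr) = 90
SCr = (140 − 76) × 88 × 0.85 / (72 × 90) = 0.739 mg/dL

0.74 mg/dL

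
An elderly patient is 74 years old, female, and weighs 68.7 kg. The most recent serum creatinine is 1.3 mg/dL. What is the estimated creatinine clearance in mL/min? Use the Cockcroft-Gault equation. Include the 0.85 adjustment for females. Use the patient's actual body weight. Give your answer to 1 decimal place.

CrCl = (140 − 74) × 68.7 / (72 × 1.3) × 0.85 = 4534.2 / 93.60 × 0.85 ≈ 41.2 mL/min

41.2 mL/min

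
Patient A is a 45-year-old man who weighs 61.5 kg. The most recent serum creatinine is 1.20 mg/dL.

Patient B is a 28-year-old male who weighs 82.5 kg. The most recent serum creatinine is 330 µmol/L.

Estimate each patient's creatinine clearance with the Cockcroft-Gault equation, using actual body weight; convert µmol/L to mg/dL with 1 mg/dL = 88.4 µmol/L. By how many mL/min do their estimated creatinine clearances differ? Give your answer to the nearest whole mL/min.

33 mL/min

Patient A: CrCl = (140 − 45) × 61.5 / (72 × 1.2) = 5842.5 / 86.40 ≈ 67.6 mL/min
Patient B: SCr = 330 / 88.4 = 3.733 mg/dL
Patient B: CrCl = (140 − 28) × 82.5 / (72 × 3.733) = 9240.0 / 268.78 ≈ 34.4 mL/min
|67.6 − 34.4| = 33.2 mL/min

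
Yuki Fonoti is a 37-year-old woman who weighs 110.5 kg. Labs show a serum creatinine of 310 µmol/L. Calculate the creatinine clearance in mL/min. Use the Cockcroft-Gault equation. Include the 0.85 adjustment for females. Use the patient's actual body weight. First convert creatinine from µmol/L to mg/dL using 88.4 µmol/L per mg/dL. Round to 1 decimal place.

SCr = 310 / 88.4 = 3.507 mg/dL
CrCl = (140 − 37) × 110.5 / (72 × 3.507) × 0.85 = 11381.5 / 252.50 × 0.85 ≈ 38.3 mL/min

38.3 mL/min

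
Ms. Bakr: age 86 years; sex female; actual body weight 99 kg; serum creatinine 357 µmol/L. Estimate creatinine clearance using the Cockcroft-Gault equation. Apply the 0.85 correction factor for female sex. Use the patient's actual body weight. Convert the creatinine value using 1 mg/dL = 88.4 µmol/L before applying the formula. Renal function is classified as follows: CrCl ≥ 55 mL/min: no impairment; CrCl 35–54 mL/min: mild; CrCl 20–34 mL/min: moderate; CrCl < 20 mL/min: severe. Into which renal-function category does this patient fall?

SCr = 357 / 88.4 = 4.038 mg/dL
CrCl = (140 − 86) × 99 / (72 × 4.038) × 0.85 = 5346.0 / 290.74 × 0.85 ≈ 15.6 mL/min
16 mL/min falls in the 'severe' range.

severe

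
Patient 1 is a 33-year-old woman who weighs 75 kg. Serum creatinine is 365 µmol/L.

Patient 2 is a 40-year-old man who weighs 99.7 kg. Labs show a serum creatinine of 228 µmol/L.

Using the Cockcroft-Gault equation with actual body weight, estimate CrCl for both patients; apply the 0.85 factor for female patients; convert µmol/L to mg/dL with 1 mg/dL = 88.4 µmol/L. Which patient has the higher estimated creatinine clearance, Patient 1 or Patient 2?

Patient 1: SCr = 365 / 88.4 = 4.129 mg/dL
Patient 1: CrCl = (140 − 33) × 75 / (72 × 4.129) × 0.85 = 8025.0 / 297.29 × 0.85 ≈ 22.9 mL/min
Patient 2: SCr = 228 / 88.4 = 2.579 mg/dL
Patient 2: CrCl = (140 − 40) × 99.7 / (72 × 2.579) = 9970.0 / 185.69 ≈ 53.7 mL/min
22.9 vs 53.7 mL/min → Patient 2 is higher.

Patient 2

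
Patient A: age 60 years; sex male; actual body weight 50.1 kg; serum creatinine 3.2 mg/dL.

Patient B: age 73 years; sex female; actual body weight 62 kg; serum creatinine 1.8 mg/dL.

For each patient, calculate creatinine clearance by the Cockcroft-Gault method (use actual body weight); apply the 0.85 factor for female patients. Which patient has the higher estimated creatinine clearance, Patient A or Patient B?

Patient A: CrCl = (140 − 60) × 50.1 / (72 × 3.2) = 4008.0 / 230.40 ≈ 17.4 mL/min
Patient B: CrCl = (140 − 73) × 62 / (72 × 1.8) × 0.85 = 4154.0 / 129.60 × 0.85 ≈ 27.2 mL/min
17.4 vs 27.2 mL/min → Patient B is higher.

Patient B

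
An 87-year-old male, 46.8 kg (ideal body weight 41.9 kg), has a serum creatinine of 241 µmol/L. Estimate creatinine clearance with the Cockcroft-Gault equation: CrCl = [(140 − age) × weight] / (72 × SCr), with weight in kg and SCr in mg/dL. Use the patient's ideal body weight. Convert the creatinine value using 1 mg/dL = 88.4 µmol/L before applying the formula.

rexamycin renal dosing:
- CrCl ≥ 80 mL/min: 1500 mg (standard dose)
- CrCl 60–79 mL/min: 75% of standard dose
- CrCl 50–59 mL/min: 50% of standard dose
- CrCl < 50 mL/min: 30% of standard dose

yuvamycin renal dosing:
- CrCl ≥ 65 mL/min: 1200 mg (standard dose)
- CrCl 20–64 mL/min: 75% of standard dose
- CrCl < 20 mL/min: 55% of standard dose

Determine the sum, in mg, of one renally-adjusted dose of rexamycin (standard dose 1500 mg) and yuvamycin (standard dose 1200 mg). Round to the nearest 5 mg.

1110 mg

SCr = 241 / 88.4 = 2.726 mg/dL
CrCl = (140 − 87) × 41.9 / (72 × 2.726) = 2220.7 / 196.27 ≈ 11.3 mL/min
CrCl ≈ 11 mL/min.
rexamycin: < 50 mL/min → 30% of 1500 mg = 450 mg.
yuvamycin: < 20 mL/min → 55% of 1200 mg = 660 mg.
Total = 450 + 660 = 1110 mg.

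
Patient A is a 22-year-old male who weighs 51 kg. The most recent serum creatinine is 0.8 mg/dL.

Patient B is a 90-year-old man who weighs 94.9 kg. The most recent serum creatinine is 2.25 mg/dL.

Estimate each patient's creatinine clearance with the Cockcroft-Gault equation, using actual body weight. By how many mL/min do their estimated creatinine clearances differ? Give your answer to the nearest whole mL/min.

Patient A: CrCl = (140 − 22) × 51 / (72 × 0.8) = 6018.0 / 57.60 ≈ 104.5 mL/min
Patient B: CrCl = (140 − 90) × 94.9 / (72 × 2.25) = 4745.0 / 162.00 ≈ 29.3 mL/min
|104.5 − 29.3| = 75.2 mL/min

75 mL/min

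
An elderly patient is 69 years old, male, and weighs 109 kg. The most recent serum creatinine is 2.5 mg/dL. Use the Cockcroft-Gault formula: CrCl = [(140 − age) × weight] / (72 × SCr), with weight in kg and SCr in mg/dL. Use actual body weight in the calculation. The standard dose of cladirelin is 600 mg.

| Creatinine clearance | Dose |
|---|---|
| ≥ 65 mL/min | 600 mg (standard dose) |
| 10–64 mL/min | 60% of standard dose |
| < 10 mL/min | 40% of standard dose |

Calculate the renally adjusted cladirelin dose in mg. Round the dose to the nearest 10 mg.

CrCl = (140 − 69) × 109 / (72 × 2.5) = 7739.0 / 180.00 ≈ 43.0 mL/min
CrCl ≈ 43 mL/min → bracket 10–64 mL/min.
60% of 600 mg = 360 mg

360 mg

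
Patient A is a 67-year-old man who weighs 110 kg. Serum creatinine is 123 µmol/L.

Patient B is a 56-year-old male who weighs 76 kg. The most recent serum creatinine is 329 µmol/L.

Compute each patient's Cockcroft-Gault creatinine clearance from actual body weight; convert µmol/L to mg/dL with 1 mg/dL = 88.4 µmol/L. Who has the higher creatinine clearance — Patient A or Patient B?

Patient A

Patient A: SCr = 123 / 88.4 = 1.391 mg/dL
Patient A: CrCl = (140 − 67) × 110 / (72 × 1.391) = 8030.0 / 100.15 ≈ 80.2 mL/min
Patient B: SCr = 329 / 88.4 = 3.722 mg/dL
Patient B: CrCl = (140 − 56) × 76 / (72 × 3.722) = 6384.0 / 267.98 ≈ 23.8 mL/min
80.2 vs 23.8 mL/min → Patient A is higher.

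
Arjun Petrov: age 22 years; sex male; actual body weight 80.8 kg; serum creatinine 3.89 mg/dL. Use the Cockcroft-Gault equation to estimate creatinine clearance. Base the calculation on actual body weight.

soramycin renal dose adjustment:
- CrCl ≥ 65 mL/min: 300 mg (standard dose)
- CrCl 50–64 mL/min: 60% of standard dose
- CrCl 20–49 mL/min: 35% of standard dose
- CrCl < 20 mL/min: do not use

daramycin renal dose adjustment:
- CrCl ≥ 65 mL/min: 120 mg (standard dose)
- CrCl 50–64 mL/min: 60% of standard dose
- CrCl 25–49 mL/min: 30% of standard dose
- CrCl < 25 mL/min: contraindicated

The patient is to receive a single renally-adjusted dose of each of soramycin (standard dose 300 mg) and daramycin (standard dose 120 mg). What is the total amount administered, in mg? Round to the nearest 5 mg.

CrCl = (140 − 22) × 80.8 / (72 × 3.89) = 9534.4 / 280.08 ≈ 34.0 mL/min
CrCl ≈ 34 mL/min.
soramycin: 20–49 mL/min → 35% of 300 mg = 105 mg.
daramycin: 25–49 mL/min → 30% of 120 mg = 36 mg.
Total = 105 + 36 = 141 mg.

140 mg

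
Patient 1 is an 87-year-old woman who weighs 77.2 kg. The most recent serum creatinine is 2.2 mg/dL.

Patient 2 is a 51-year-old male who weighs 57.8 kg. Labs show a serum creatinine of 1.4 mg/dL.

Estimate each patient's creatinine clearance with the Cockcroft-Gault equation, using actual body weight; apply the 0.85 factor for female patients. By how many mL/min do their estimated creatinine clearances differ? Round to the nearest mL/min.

Patient 1: CrCl = (140 − 87) × 77.2 / (72 × 2.2) × 0.85 = 4091.6 / 158.40 × 0.85 ≈ 22.0 mL/min
Patient 2: CrCl = (140 − 51) × 57.8 / (72 × 1.4) = 5144.2 / 100.80 ≈ 51.0 mL/min
|22.0 − 51.0| = 29.0 mL/min

29 mL/min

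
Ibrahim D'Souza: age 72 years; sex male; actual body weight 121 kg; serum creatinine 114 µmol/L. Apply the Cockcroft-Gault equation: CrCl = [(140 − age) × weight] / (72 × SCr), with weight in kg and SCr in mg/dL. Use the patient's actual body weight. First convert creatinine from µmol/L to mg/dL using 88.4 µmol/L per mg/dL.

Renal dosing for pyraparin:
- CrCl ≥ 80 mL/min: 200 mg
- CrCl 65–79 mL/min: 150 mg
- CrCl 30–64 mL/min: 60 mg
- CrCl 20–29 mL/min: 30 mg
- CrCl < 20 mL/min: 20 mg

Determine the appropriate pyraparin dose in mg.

200 mg

SCr = 114 / 88.4 = 1.29 mg/dL
CrCl = (140 − 72) × 121 / (72 × 1.29) = 8228.0 / 92.88 ≈ 88.6 mL/min
CrCl ≈ 89 mL/min → bracket ≥ 80 mL/min.
Dose for this bracket: 200 mg.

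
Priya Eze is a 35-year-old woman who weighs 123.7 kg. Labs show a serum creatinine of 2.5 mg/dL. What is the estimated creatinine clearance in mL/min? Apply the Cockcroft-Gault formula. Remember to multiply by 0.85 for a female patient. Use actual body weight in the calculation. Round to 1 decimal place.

61.3 mL/min

CrCl = (140 − 35) × 123.7 / (72 × 2.5) × 0.85 = 12988.5 / 180.00 × 0.85 ≈ 61.3 mL/min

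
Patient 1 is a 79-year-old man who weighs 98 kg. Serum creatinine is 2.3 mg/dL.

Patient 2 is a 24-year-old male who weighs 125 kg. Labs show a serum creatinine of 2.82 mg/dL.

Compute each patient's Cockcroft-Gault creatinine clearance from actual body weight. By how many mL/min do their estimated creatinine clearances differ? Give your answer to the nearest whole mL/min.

Patient 1: CrCl = (140 − 79) × 98 / (72 × 2.3) = 5978.0 / 165.60 ≈ 36.1 mL/min
Patient 2: CrCl = (140 − 24) × 125 / (72 × 2.82) = 14500.0 / 203.04 ≈ 71.4 mL/min
|36.1 − 71.4| = 35.3 mL/min

35 mL/min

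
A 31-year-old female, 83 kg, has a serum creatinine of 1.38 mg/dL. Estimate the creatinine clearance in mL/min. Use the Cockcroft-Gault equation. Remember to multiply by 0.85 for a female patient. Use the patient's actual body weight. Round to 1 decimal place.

77.4 mL/min

CrCl = (140 − 31) × 83 / (72 × 1.38) × 0.85 = 9047.0 / 99.36 × 0.85 ≈ 77.4 mL/min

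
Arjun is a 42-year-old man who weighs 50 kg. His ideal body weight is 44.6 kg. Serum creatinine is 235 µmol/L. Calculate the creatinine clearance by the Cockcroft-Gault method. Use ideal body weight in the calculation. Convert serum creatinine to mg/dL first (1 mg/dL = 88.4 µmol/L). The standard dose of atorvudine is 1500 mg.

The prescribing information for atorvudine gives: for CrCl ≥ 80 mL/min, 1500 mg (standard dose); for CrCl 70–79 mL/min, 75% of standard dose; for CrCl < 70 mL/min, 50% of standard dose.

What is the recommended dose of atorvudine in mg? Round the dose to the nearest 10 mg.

750 mg

SCr = 235 / 88.4 = 2.658 mg/dL
CrCl = (140 − 42) × 44.6 / (72 × 2.658) = 4370.8 / 191.38 ≈ 22.8 mL/min
CrCl ≈ 23 mL/min → bracket < 70 mL/min.
50% of 1500 mg = 750 mg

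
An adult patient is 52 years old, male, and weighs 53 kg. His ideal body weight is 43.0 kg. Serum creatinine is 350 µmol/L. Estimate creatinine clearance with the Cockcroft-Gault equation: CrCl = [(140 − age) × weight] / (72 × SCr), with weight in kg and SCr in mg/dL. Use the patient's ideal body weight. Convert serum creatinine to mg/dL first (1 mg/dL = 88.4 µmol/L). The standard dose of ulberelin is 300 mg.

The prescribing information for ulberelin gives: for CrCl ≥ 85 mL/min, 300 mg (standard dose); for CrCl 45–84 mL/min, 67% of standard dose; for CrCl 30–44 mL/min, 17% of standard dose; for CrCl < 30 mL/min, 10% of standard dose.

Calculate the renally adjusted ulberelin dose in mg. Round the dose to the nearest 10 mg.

SCr = 350 / 88.4 = 3.959 mg/dL
CrCl = (140 − 52) × 43 / (72 × 3.959) = 3784.0 / 285.05 ≈ 13.3 mL/min
CrCl ≈ 13 mL/min → bracket < 30 mL/min.
10% of 300 mg = 30 mg

30 mg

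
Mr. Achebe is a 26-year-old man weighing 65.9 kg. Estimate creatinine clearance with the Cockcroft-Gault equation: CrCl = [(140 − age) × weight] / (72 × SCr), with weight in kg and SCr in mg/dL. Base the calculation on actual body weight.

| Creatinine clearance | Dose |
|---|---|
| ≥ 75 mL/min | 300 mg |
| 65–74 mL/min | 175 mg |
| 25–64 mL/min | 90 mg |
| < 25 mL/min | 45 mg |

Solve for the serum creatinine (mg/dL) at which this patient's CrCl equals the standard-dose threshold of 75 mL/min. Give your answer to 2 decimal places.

Standard dose requires CrCl ≥ 75 mL/min.
Set (140 − 26) × 65.9 / (72 × SCr) = 75
SCr = (140 − 26) × 65.9 / (72 × 75) = 1.391 mg/dL

1.39 mg/dL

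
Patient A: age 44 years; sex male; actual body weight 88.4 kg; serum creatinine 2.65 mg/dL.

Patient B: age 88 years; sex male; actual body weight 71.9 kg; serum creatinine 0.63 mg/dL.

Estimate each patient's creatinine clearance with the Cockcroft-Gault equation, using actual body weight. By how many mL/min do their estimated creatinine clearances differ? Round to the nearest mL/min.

Patient A: CrCl = (140 − 44) × 88.4 / (72 × 2.65) = 8486.4 / 190.80 ≈ 44.5 mL/min
Patient B: CrCl = (140 − 88) × 71.9 / (72 × 0.63) = 3738.8 / 45.36 ≈ 82.4 mL/min
|44.5 − 82.4| = 37.9 mL/min

38 mL/min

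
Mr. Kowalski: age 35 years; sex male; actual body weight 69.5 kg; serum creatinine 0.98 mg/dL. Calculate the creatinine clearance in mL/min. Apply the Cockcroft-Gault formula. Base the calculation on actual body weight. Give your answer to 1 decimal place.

CrCl = (140 − 35) × 69.5 / (72 × 0.98) = 7297.5 / 70.56 ≈ 103.4 mL/min

103.4 mL/min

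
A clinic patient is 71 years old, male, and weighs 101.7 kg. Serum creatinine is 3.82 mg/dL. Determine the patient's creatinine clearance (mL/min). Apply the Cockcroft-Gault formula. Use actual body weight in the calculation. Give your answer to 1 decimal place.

CrCl = (140 − 71) × 101.7 / (72 × 3.82) = 7017.3 / 275.04 ≈ 25.5 mL/min

25.5 mL/min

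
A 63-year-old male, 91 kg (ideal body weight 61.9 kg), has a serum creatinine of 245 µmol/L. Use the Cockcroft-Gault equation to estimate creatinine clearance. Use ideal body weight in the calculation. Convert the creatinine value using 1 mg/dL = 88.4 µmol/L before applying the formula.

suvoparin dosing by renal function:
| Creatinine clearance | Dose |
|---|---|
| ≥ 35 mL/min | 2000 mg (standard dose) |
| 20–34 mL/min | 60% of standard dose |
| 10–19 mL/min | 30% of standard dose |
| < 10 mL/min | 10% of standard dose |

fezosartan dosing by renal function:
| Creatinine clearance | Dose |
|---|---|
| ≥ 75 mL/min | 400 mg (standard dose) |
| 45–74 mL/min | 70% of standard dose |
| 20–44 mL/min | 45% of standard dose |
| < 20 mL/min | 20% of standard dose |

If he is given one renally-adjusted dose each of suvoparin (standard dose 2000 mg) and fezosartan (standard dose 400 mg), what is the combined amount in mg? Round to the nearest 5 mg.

SCr = 245 / 88.4 = 2.771 mg/dL
CrCl = (140 − 63) × 61.9 / (72 × 2.771) = 4766.3 / 199.51 ≈ 23.9 mL/min
CrCl ≈ 24 mL/min.
suvoparin: 20–34 mL/min → 60% of 2000 mg = 1200 mg.
fezosartan: 20–44 mL/min → 45% of 400 mg = 180 mg.
Total = 1200 + 180 = 1380 mg.

1380 mg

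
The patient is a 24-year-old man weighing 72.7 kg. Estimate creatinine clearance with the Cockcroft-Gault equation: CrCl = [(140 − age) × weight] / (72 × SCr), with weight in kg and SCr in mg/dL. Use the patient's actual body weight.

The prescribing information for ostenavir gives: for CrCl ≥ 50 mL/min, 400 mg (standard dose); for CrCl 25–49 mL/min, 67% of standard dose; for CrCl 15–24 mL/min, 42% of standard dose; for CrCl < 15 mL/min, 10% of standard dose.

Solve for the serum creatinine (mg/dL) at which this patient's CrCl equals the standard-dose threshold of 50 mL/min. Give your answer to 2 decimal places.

2.34 mg/dL

Standard dose requires CrCl ≥ 50 mL/min.
Set (140 − 24) × 72.7 / (72 × SCr) = 50
SCr = (140 − 24) × 72.7 / (72 × 50) = 2.343 mg/dL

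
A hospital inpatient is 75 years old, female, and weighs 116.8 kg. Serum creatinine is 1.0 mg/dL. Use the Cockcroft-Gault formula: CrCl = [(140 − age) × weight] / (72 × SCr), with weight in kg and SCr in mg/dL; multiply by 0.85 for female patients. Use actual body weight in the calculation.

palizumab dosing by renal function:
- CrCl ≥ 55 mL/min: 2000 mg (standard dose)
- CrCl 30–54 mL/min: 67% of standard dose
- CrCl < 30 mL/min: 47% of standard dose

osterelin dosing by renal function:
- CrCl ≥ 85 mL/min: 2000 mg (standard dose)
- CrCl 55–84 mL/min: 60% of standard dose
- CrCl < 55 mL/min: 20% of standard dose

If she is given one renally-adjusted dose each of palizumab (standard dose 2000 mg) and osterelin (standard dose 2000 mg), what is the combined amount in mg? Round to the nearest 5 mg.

4000 mg

CrCl = (140 − 75) × 116.8 / (72 × 1) × 0.85 = 7592.0 / 72.00 × 0.85 ≈ 89.6 mL/min
CrCl ≈ 90 mL/min.
palizumab: ≥ 55 mL/min → 100% of 2000 mg = 2000 mg.
osterelin: ≥ 85 mL/min → 100% of 2000 mg = 2000 mg.
Total = 2000 + 2000 = 4000 mg.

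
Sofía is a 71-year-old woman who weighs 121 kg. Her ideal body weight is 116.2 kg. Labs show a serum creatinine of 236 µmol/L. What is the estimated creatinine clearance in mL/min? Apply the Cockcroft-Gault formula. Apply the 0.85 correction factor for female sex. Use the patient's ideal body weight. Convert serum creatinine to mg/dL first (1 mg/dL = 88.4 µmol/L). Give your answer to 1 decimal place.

SCr = 236 / 88.4 = 2.67 mg/dL
CrCl = (140 − 71) × 116.2 / (72 × 2.67) × 0.85 = 8017.8 / 192.24 × 0.85 ≈ 35.5 mL/min

35.5 mL/min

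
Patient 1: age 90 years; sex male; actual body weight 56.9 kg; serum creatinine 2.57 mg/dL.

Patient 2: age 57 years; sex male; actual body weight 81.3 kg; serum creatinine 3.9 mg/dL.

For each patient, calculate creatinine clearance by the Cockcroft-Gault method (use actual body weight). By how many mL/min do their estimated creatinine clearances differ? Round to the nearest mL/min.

9 mL/min

Patient 1: CrCl = (140 − 90) × 56.9 / (72 × 2.57) = 2845.0 / 185.04 ≈ 15.4 mL/min
Patient 2: CrCl = (140 − 57) × 81.3 / (72 × 3.9) = 6747.9 / 280.80 ≈ 24.0 mL/min
|15.4 − 24.0| = 8.6 mL/min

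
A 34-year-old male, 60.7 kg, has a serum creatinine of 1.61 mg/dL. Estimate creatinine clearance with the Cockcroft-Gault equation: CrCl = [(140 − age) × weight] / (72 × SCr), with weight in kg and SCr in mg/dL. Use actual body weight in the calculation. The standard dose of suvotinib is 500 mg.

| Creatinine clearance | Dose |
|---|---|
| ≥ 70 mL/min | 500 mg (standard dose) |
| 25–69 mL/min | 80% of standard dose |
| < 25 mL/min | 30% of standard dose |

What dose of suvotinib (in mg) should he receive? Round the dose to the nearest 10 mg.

400 mg

CrCl = (140 − 34) × 60.7 / (72 × 1.61) = 6434.2 / 115.92 ≈ 55.5 mL/min
CrCl ≈ 56 mL/min → bracket 25–69 mL/min.
80% of 500 mg = 400 mg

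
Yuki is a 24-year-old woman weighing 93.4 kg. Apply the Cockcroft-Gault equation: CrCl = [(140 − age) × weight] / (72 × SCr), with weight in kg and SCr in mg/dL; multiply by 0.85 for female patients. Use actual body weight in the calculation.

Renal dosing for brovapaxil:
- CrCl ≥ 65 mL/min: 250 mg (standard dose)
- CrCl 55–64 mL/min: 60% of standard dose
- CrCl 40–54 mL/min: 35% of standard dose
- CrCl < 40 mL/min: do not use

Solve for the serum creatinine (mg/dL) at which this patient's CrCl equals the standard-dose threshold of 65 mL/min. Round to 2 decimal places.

1.97 mg/dL

Standard dose requires CrCl ≥ 65 mL/min.
Set (140 − 24) × 93.4 × 0.85 / (72 × SCr) = 65
SCr = (140 − 24) × 93.4 × 0.85 / (72 × 65) = 1.968 mg/dL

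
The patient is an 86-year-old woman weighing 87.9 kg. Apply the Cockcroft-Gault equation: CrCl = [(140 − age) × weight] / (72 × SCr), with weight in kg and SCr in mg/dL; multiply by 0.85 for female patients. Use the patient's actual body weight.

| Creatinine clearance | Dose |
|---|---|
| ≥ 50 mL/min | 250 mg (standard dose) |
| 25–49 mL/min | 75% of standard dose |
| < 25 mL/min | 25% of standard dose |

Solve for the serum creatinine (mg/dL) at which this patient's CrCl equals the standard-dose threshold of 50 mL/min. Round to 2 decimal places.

Standard dose requires CrCl ≥ 50 mL/min.
Set (140 − 86) × 87.9 × 0.85 / (72 × SCr) = 50
SCr = (140 − 86) × 87.9 × 0.85 / (72 × 50) = 1.121 mg/dL

1.12 mg/dL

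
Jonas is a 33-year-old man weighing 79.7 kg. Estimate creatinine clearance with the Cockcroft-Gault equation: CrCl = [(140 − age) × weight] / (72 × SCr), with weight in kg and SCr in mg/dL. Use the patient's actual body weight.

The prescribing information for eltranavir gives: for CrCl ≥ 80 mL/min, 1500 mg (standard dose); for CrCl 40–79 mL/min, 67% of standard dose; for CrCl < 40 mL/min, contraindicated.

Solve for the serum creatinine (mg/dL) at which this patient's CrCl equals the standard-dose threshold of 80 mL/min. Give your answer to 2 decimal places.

1.48 mg/dL

Standard dose requires CrCl ≥ 80 mL/min.
Set (140 − 33) × 79.7 / (72 × SCr) = 80
SCr = (140 − 33) × 79.7 / (72 × 80) = 1.481 mg/dL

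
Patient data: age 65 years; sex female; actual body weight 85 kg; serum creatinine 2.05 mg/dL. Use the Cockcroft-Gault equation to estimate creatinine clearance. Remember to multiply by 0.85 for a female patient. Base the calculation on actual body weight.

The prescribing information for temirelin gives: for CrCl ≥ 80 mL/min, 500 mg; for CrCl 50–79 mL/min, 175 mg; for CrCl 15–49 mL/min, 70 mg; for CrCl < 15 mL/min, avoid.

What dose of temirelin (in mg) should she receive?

CrCl = (140 − 65) × 85 / (72 × 2.05) × 0.85 = 6375.0 / 147.60 × 0.85 ≈ 36.7 mL/min
CrCl ≈ 37 mL/min → bracket 15–49 mL/min.
Dose for this bracket: 70 mg.

70 mg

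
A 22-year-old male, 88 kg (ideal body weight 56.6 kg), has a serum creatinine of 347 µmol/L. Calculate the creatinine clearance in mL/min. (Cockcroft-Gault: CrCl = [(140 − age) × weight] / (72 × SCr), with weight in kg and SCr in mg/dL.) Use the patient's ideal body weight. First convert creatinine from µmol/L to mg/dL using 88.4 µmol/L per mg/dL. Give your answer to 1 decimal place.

SCr = 347 / 88.4 = 3.925 mg/dL
CrCl = (140 − 22) × 56.6 / (72 × 3.925) = 6678.8 / 282.60 ≈ 23.6 mL/min

23.6 mL/min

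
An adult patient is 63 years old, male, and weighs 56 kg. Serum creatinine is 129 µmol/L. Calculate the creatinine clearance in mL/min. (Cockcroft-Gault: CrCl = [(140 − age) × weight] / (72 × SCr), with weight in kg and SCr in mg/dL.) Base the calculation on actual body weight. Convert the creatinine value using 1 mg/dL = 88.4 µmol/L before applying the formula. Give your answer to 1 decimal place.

41.0 mL/min

SCr = 129 / 88.4 = 1.459 mg/dL
CrCl = (140 − 63) × 56 / (72 × 1.459) = 4312.0 / 105.05 ≈ 41.0 mL/min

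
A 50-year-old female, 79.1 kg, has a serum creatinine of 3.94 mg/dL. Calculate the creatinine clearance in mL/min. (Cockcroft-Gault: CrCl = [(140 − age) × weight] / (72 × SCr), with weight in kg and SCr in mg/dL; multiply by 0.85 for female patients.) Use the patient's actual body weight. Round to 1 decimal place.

CrCl = (140 − 50) × 79.1 / (72 × 3.94) × 0.85 = 7119.0 / 283.68 × 0.85 ≈ 21.3 mL/min

21.3 mL/min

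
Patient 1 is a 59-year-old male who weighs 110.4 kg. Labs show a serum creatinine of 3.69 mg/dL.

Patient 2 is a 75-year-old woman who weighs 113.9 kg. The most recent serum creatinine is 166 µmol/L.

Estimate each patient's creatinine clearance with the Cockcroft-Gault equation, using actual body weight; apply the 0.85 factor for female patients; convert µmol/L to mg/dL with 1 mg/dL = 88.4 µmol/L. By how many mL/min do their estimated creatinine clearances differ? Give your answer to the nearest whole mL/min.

13 mL/min

Patient 1: CrCl = (140 − 59) × 110.4 / (72 × 3.69) = 8942.4 / 265.68 ≈ 33.7 mL/min
Patient 2: SCr = 166 / 88.4 = 1.878 mg/dL
Patient 2: CrCl = (140 − 75) × 113.9 / (72 × 1.878) × 0.85 = 7403.5 / 135.22 × 0.85 ≈ 46.5 mL/min
|33.7 − 46.5| = 12.8 mL/min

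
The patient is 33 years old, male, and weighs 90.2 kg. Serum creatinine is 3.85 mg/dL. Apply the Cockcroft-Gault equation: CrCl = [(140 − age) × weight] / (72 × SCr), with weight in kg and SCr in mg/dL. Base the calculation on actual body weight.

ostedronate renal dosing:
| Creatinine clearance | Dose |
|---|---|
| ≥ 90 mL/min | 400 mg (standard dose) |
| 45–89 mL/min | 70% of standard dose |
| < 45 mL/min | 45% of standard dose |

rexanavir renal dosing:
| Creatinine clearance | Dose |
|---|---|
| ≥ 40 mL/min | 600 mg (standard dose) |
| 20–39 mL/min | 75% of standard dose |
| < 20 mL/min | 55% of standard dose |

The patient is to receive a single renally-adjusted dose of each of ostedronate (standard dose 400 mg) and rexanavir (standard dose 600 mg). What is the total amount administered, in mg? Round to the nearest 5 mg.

CrCl = (140 − 33) × 90.2 / (72 × 3.85) = 9651.4 / 277.20 ≈ 34.8 mL/min
CrCl ≈ 35 mL/min.
ostedronate: < 45 mL/min → 45% of 400 mg = 180 mg.
rexanavir: 20–39 mL/min → 75% of 600 mg = 450 mg.
Total = 180 + 450 = 630 mg.

630 mg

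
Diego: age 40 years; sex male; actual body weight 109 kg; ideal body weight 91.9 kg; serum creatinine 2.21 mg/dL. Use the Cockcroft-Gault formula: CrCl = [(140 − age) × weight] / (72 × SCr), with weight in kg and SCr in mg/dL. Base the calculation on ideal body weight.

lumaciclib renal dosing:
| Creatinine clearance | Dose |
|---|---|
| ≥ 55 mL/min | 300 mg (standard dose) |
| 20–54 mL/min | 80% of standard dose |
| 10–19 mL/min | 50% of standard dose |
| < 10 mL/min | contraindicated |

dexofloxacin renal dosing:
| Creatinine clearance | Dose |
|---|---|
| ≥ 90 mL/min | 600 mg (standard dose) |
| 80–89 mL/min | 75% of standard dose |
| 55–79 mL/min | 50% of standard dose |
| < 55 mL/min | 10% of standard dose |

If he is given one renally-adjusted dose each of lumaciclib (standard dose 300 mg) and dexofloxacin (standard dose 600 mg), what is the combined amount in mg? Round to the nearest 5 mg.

CrCl = (140 − 40) × 91.9 / (72 × 2.21) = 9190.0 / 159.12 ≈ 57.8 mL/min
CrCl ≈ 58 mL/min.
lumaciclib: ≥ 55 mL/min → 100% of 300 mg = 300 mg.
dexofloxacin: 55–79 mL/min → 50% of 600 mg = 300 mg.
Total = 300 + 300 = 600 mg.

600 mg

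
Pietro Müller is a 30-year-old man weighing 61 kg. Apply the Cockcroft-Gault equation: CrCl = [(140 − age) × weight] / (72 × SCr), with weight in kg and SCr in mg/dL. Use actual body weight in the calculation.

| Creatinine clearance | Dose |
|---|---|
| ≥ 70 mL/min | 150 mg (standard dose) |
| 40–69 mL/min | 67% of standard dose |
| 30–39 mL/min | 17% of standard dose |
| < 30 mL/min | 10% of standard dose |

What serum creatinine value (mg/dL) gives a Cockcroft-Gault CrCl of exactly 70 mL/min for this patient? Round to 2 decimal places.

1.33 mg/dL

Standard dose requires CrCl ≥ 70 mL/min.
Set (140 − 30) × 61 / (72 × SCr) = 70
SCr = (140 − 30) × 61 / (72 × 70) = 1.331 mg/dL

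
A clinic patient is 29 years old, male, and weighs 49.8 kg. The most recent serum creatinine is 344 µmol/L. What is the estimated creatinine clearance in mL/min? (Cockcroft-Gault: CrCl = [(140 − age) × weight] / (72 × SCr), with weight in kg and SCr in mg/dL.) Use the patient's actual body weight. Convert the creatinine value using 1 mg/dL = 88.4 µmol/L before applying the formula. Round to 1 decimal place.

SCr = 344 / 88.4 = 3.891 mg/dL
CrCl = (140 − 29) × 49.8 / (72 × 3.891) = 5527.8 / 280.15 ≈ 19.7 mL/min

19.7 mL/min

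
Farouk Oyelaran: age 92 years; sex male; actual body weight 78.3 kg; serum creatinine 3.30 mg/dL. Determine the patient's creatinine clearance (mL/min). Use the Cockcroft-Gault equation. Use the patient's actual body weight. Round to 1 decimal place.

CrCl = (140 − 92) × 78.3 / (72 × 3.3) = 3758.4 / 237.60 ≈ 15.8 mL/min

15.8 mL/min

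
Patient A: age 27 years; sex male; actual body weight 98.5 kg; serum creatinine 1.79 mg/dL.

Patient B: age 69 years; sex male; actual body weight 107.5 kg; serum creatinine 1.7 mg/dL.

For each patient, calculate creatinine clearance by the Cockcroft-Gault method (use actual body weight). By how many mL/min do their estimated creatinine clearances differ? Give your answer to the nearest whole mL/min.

Patient A: CrCl = (140 − 27) × 98.5 / (72 × 1.79) = 11130.5 / 128.88 ≈ 86.4 mL/min
Patient B: CrCl = (140 − 69) × 107.5 / (72 × 1.7) = 7632.5 / 122.40 ≈ 62.4 mL/min
|86.4 − 62.4| = 24.0 mL/min

24 mL/min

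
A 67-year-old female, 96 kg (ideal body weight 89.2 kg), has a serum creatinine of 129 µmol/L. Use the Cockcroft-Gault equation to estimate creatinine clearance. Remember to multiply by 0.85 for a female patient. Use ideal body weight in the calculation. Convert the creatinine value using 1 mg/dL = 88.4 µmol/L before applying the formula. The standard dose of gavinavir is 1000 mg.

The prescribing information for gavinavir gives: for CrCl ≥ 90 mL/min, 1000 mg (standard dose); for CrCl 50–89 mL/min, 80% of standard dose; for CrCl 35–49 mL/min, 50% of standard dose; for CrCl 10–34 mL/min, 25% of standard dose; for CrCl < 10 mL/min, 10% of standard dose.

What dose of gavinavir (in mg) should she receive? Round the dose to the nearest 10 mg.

800 mg

SCr = 129 / 88.4 = 1.459 mg/dL
CrCl = (140 − 67) × 89.2 / (72 × 1.459) × 0.85 = 6511.6 / 105.05 × 0.85 ≈ 52.7 mL/min
CrCl ≈ 53 mL/min → bracket 50–89 mL/min.
80% of 1000 mg = 800 mg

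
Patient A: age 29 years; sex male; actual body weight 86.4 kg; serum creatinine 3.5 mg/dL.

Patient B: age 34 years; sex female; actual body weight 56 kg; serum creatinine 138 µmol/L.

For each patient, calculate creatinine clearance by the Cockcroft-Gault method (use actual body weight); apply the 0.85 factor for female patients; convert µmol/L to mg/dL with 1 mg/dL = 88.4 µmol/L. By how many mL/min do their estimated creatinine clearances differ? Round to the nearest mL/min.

Patient A: CrCl = (140 − 29) × 86.4 / (72 × 3.5) = 9590.4 / 252.00 ≈ 38.1 mL/min
Patient B: SCr = 138 / 88.4 = 1.561 mg/dL
Patient B: CrCl = (140 − 34) × 56 / (72 × 1.561) × 0.85 = 5936.0 / 112.39 × 0.85 ≈ 44.9 mL/min
|38.1 − 44.9| = 6.8 mL/min

7 mL/min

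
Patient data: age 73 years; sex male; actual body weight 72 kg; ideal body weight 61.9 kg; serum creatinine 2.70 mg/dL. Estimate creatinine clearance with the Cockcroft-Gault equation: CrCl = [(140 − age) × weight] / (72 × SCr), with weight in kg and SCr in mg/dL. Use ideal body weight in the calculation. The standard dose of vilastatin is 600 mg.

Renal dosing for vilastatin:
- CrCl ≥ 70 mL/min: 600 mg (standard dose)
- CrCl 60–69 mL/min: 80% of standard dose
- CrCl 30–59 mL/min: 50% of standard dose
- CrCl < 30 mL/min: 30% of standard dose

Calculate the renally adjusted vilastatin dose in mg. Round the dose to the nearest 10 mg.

180 mg

CrCl = (140 − 73) × 61.9 / (72 × 2.7) = 4147.3 / 194.40 ≈ 21.3 mL/min
CrCl ≈ 21 mL/min → bracket < 30 mL/min.
30% of 600 mg = 180 mg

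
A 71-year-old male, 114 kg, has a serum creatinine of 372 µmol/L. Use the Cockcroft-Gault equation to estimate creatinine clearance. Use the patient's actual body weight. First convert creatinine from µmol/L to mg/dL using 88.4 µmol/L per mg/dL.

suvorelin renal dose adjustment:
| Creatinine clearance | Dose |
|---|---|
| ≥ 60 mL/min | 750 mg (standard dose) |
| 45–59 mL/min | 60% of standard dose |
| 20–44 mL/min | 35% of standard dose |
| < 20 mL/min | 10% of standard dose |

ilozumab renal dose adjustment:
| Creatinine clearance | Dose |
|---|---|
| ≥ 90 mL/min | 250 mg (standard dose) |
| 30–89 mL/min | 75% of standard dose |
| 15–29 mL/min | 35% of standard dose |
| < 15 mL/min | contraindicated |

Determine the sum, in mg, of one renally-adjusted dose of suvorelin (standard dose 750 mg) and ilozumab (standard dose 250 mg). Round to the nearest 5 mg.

SCr = 372 / 88.4 = 4.208 mg/dL
CrCl = (140 − 71) × 114 / (72 × 4.208) = 7866.0 / 302.98 ≈ 26.0 mL/min
CrCl ≈ 26 mL/min.
suvorelin: 20–44 mL/min → 35% of 750 mg = 262.5 mg.
ilozumab: 15–29 mL/min → 35% of 250 mg = 87.5 mg.
Total = 262.5 + 87.5 = 350 mg.

350 mg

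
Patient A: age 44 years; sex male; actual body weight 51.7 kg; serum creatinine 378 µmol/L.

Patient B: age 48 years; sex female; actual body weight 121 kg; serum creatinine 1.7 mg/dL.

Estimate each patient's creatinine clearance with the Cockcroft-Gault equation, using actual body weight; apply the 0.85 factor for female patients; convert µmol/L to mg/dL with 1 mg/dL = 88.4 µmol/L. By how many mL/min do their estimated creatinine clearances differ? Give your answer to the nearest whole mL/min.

Patient A: SCr = 378 / 88.4 = 4.276 mg/dL
Patient A: CrCl = (140 − 44) × 51.7 / (72 × 4.276) = 4963.2 / 307.87 ≈ 16.1 mL/min
Patient B: CrCl = (140 − 48) × 121 / (72 × 1.7) × 0.85 = 11132.0 / 122.40 × 0.85 ≈ 77.3 mL/min
|16.1 − 77.3| = 61.2 mL/min

61 mL/min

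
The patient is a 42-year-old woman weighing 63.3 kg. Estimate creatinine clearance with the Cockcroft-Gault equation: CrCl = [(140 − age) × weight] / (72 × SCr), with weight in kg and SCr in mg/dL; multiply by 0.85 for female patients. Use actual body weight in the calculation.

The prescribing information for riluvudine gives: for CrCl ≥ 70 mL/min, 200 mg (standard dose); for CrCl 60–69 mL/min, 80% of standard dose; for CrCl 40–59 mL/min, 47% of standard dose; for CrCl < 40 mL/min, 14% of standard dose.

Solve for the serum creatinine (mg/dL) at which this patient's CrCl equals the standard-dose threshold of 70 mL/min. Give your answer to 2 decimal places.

Standard dose requires CrCl ≥ 70 mL/min.
Set (140 − 42) × 63.3 × 0.85 / (72 × SCr) = 70
SCr = (140 − 42) × 63.3 × 0.85 / (72 × 70) = 1.046 mg/dL

1.05 mg/dL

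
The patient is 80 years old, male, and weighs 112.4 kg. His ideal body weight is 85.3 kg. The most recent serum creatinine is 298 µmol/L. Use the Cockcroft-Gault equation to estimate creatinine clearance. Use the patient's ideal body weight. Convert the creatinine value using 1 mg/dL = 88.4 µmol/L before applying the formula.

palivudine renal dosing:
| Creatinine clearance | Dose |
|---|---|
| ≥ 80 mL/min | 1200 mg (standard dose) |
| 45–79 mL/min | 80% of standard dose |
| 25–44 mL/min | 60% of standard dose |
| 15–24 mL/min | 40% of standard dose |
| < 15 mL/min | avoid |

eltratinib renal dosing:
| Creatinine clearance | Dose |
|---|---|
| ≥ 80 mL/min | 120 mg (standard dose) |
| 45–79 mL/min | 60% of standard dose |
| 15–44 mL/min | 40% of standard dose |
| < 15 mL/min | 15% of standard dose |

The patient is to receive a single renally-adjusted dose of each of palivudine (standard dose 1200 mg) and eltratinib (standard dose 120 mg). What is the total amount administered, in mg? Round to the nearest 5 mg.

SCr = 298 / 88.4 = 3.371 mg/dL
CrCl = (140 − 80) × 85.3 / (72 × 3.371) = 5118.0 / 242.71 ≈ 21.1 mL/min
CrCl ≈ 21 mL/min.
palivudine: 15–24 mL/min → 40% of 1200 mg = 480 mg.
eltratinib: 15–44 mL/min → 40% of 120 mg = 48 mg.
Total = 480 + 48 = 528 mg.

530 mg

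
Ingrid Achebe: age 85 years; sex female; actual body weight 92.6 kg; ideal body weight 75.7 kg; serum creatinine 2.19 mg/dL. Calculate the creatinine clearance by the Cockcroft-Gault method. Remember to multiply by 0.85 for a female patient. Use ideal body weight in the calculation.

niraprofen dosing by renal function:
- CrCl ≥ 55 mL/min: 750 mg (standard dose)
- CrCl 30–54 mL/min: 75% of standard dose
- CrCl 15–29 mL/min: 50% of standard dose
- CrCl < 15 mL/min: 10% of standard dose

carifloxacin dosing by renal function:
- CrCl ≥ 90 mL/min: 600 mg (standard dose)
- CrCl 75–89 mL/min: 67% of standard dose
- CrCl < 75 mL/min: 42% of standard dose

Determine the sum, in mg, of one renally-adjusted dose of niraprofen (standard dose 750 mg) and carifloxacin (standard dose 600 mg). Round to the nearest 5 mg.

625 mg

CrCl = (140 − 85) × 75.7 / (72 × 2.19) × 0.85 = 4163.5 / 157.68 × 0.85 ≈ 22.4 mL/min
CrCl ≈ 22 mL/min.
niraprofen: 15–29 mL/min → 50% of 750 mg = 375 mg.
carifloxacin: < 75 mL/min → 42% of 600 mg = 252 mg.
Total = 375 + 252 = 627 mg.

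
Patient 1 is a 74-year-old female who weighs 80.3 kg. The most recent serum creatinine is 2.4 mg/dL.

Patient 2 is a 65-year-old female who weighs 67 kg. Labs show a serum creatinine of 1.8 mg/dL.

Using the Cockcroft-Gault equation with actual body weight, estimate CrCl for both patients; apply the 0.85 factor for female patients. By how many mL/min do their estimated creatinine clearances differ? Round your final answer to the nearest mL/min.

Patient 1: CrCl = (140 − 74) × 80.3 / (72 × 2.4) × 0.85 = 5299.8 / 172.80 × 0.85 ≈ 26.1 mL/min
Patient 2: CrCl = (140 − 65) × 67 / (72 × 1.8) × 0.85 = 5025.0 / 129.60 × 0.85 ≈ 33.0 mL/min
|26.1 − 33.0| = 6.9 mL/min

7 mL/min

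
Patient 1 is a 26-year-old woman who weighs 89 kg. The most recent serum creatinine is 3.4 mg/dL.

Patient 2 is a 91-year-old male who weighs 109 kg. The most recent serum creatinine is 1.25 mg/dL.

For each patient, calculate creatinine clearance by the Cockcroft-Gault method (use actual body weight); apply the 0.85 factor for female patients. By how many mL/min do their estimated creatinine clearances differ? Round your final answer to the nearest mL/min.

Patient 1: CrCl = (140 − 26) × 89 / (72 × 3.4) × 0.85 = 10146.0 / 244.80 × 0.85 ≈ 35.2 mL/min
Patient 2: CrCl = (140 − 91) × 109 / (72 × 1.25) = 5341.0 / 90.00 ≈ 59.3 mL/min
|35.2 − 59.3| = 24.1 mL/min

24 mL/min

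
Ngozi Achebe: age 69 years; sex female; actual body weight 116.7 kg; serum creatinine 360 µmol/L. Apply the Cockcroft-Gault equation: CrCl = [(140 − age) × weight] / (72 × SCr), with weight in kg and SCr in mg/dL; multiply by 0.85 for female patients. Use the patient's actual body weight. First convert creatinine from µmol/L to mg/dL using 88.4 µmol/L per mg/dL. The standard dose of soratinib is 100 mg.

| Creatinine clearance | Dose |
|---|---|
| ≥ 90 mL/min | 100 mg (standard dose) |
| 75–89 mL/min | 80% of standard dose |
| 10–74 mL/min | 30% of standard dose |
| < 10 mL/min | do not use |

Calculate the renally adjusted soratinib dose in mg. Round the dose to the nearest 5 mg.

SCr = 360 / 88.4 = 4.072 mg/dL
CrCl = (140 − 69) × 116.7 / (72 × 4.072) × 0.85 = 8285.7 / 293.18 × 0.85 ≈ 24.0 mL/min
CrCl ≈ 24 mL/min → bracket 10–74 mL/min.
30% of 100 mg = 30 mg

30 mg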